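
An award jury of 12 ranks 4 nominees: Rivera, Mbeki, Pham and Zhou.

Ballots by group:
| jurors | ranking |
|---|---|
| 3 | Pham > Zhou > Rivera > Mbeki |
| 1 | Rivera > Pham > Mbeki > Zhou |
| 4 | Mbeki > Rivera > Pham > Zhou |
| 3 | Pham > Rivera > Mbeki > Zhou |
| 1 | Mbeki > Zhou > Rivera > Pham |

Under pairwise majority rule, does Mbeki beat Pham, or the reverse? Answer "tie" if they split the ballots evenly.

Pham

Ballots ranking Mbeki above Pham: 4 + 1 = 5.
Ballots ranking Pham above Mbeki: 12 − 5 = 7.
Pham wins the head-to-head 7–5.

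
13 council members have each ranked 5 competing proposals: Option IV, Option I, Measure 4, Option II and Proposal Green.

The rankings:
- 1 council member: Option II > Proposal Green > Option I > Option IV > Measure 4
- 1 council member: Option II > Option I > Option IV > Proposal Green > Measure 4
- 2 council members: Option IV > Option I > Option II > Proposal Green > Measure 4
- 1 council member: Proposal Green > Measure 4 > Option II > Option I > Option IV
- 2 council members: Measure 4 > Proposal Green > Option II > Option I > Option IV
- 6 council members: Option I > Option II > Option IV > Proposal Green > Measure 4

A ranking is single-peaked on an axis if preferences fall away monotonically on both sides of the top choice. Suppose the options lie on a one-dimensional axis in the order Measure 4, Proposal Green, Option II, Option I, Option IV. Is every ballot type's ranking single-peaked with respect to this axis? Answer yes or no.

yes

Axis positions: Measure 4=1, Proposal Green=2, Option II=3, Option I=4, Option IV=5.
Ballot type 1 (peak Option II at position 3): ranking walks positions 3-2-4-5-1, expanding outward from the peak — single-peaked.
Ballot type 2 (peak Option II at position 3): ranking walks positions 3-4-5-2-1, expanding outward from the peak — single-peaked.
Ballot type 3 (peak Option IV at position 5): ranking walks positions 5-4-3-2-1, expanding outward from the peak — single-peaked.
Ballot type 4 (peak Proposal Green at position 2): ranking walks positions 2-1-3-4-5, expanding outward from the peak — single-peaked.
Ballot type 5 (peak Measure 4 at position 1): ranking walks positions 1-2-3-4-5, expanding outward from the peak — single-peaked.
Ballot type 6 (peak Option I at position 4): ranking walks positions 4-3-5-2-1, expanding outward from the peak — single-peaked.
Every ranking is single-peaked on this axis.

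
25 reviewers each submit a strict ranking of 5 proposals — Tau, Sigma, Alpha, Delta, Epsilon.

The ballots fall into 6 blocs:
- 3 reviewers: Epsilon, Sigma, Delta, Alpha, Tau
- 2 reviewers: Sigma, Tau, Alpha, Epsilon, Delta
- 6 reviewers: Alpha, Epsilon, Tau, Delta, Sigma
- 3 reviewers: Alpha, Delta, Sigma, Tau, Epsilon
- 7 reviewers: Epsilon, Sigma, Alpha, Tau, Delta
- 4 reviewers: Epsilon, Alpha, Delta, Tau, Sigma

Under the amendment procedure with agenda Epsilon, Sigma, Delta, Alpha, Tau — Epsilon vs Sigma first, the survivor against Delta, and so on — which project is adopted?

Epsilon

Round 1: Epsilon vs Sigma — 20–5, Epsilon advances.
Round 2: Epsilon vs Delta — 22–3, Epsilon advances.
Round 3: Epsilon vs Alpha — 14–11, Epsilon advances.
Round 4: Epsilon vs Tau — 20–5, Epsilon advances.
Epsilon survives the agenda.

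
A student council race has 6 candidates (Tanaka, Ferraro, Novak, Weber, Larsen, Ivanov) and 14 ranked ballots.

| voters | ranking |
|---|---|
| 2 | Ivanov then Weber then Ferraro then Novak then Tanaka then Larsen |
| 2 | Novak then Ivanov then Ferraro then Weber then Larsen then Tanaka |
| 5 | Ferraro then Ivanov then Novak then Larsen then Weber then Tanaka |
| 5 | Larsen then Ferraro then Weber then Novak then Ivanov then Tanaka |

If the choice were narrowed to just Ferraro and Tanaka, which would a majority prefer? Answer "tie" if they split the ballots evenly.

Ballots ranking Ferraro above Tanaka: 2 + 2 + 5 + 5 = 14.
Ballots ranking Tanaka above Ferraro: 14 − 14 = 0.
Ferraro wins the head-to-head 14–0.

Ferraro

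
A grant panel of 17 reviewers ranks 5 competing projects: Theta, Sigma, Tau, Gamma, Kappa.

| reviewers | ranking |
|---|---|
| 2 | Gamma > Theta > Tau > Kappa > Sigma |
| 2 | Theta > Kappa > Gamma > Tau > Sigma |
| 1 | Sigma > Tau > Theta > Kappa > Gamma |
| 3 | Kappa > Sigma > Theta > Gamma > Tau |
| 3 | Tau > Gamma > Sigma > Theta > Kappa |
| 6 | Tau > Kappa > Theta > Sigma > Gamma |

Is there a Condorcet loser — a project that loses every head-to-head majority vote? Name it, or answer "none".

Head-to-head results (17 reviewers):
Theta vs Sigma: Theta wins 10–7.
Theta vs Tau: Tau, 10–7.
Theta vs Gamma: Theta wins 12–5.
Theta vs Kappa: Theta is ranked higher on 2+2+1+3 = 8 ballots, Kappa on 9. Kappa wins 9–8.
Sigma vs Tau: Sigma is ranked higher on 1+3 = 4 ballots, Tau on 13. Tau wins 13–4.
Sigma vs Gamma: Sigma preferred on 1+3+6 = 10 ballots; Sigma wins 10–7.
Sigma–Kappa: Kappa 13–4.
Tau vs Gamma: Tau wins 10–7.
Tau vs Kappa: Tau wins 12–5.
Gamma–Kappa: Kappa 12–5.
Gamma is beaten in every head-to-head and is the Condorcet loser.

Gamma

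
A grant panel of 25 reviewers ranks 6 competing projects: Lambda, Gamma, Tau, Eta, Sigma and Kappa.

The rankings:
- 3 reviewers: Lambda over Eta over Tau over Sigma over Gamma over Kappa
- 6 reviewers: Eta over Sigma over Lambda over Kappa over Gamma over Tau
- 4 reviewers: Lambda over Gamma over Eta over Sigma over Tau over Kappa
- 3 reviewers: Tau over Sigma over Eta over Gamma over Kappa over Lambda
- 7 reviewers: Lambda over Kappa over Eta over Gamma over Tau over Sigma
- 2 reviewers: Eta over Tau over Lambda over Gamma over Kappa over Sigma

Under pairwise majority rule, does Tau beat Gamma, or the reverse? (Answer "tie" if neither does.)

Gamma

Ballots ranking Tau above Gamma: 3 + 3 + 2 = 8.
Ballots ranking Gamma above Tau: 25 − 8 = 17.
Gamma wins the head-to-head 17–8.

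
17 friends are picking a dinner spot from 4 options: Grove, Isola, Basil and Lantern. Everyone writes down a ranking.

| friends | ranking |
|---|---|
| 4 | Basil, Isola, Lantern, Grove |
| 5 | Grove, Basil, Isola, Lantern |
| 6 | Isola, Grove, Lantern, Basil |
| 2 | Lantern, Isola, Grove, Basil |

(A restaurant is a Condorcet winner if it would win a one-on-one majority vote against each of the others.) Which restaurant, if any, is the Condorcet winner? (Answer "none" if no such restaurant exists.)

none

Head-to-head results (17 friends):
Grove vs Isola: 5 to 12, Isola.
Grove vs Basil: Grove preferred on 5+6+2 = 13 ballots; Grove wins 13–4.
Grove–Lantern: Grove 11–6.
Isola vs Basil: 8 to 9, Basil.
Isola vs Lantern: Isola wins 15–2.
Basil vs Lantern: Basil wins 9–8.
Every restaurant loses at least once (Grove loses to Isola; Isola loses to Basil; Basil loses to Grove; Lantern loses to Grove). The majority relation contains the cycle Grove > Basil > Isola > Grove, so there is no Condorcet winner.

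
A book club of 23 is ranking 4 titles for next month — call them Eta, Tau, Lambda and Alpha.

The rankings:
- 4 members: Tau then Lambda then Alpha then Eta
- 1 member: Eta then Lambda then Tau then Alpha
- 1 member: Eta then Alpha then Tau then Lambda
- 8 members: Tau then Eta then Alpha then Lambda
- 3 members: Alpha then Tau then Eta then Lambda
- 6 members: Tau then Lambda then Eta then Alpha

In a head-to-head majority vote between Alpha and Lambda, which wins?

Alpha

Ballots ranking Alpha above Lambda: 1 + 8 + 3 = 12.
Ballots ranking Lambda above Alpha: 23 − 12 = 11.
Alpha wins the head-to-head 12–11.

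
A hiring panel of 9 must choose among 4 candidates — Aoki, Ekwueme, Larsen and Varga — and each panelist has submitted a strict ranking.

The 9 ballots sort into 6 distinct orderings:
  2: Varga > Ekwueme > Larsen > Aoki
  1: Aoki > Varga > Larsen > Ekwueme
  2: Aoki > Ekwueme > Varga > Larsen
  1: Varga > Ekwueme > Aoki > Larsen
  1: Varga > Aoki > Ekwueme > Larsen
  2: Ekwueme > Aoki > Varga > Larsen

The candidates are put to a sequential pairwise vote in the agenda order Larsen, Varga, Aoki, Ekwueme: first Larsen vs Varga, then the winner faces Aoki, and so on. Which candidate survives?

Ekwueme

Round 1: Larsen vs Varga — 0–9, Varga advances.
Round 2: Varga vs Aoki — 4–5, Aoki advances.
Round 3: Aoki vs Ekwueme — 4–5, Ekwueme advances.
The agenda winner is Ekwueme.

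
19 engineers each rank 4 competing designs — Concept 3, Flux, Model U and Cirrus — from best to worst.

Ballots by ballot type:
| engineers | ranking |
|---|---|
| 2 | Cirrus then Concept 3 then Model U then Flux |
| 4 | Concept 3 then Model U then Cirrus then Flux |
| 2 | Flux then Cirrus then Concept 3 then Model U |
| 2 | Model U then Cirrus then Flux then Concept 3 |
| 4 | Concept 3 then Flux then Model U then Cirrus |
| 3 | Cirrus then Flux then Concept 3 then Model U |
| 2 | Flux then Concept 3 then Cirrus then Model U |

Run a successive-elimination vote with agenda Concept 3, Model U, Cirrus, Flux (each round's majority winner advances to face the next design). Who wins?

Round 1: Concept 3 vs Model U — 17–2, Concept 3 advances.
Round 2: Concept 3 vs Cirrus — 10–9, Concept 3 advances.
Round 3: Concept 3 vs Flux — 10–9, Concept 3 advances.
The agenda winner is Concept 3.

Concept 3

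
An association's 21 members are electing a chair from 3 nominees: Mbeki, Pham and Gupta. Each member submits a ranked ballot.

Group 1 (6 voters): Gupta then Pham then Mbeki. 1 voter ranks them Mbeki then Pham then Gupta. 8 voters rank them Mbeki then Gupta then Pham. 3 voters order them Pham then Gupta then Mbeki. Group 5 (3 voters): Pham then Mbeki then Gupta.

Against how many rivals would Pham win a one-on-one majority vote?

1

Pham against each rival (21 voters):
Pham vs Mbeki: Pham wins 12–9.
Pham–Gupta: Gupta 14–7.
Pham beats Mbeki; loses to Gupta — 1 pairwise win.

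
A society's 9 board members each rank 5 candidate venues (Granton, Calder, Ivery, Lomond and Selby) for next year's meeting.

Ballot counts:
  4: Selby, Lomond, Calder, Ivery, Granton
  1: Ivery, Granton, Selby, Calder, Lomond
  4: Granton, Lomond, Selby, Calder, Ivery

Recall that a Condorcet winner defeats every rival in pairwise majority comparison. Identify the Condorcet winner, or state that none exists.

none

Pairwise majorities:
Granton vs Calder: Granton wins 5–4.
Granton vs Ivery: Ivery wins 5–4.
Granton vs Lomond: Granton, 5–4.
Granton vs Selby: Granton, 5–4.
Calder vs Ivery: Calder wins 8–1.
Calder vs Lomond: Lomond wins 8–1.
Calder–Selby: Selby 9–0.
Ivery–Lomond: Lomond 8–1.
Ivery vs Selby: Selby wins 8–1.
Lomond vs Selby: Selby, 5–4.
No city is unbeaten: Granton loses to Ivery; Calder loses to Granton; Ivery loses to Calder; Lomond loses to Granton; Selby loses to Granton. In particular Granton beats Calder beats Ivery beats Granton is a majority cycle — no Condorcet winner exists.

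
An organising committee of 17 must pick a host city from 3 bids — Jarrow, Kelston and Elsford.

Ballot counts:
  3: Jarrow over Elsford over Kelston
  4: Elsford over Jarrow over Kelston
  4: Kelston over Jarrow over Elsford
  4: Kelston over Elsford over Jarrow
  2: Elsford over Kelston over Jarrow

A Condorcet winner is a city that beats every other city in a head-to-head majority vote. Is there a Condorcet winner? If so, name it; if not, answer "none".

Elsford

Check each pair by majority over 17 ballots:
Jarrow vs Kelston: Jarrow preferred on 3+4 = 7 ballots; Kelston wins 10–7.
Jarrow vs Elsford: Jarrow is ranked higher on 3+4 = 7 ballots, Elsford on 10. Elsford wins 10–7.
Kelston vs Elsford: 4+4 = 8 for Kelston, 9 for Elsford — Elsford by 9–8.
Only Elsford has no losses; Elsford is the Condorcet winner.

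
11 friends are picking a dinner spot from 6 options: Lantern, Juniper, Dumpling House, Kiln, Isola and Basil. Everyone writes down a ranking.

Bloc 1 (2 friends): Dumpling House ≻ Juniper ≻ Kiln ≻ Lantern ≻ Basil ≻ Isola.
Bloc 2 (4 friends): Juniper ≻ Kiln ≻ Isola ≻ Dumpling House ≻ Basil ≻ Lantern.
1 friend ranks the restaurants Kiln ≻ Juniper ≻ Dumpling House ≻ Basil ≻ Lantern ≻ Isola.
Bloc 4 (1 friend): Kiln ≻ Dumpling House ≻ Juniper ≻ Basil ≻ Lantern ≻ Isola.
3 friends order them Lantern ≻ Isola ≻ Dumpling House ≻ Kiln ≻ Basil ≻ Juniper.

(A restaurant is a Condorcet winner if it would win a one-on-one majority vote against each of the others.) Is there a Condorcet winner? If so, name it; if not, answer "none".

none

Check each pair by majority over 11 ballots:
Lantern vs Juniper: 3 to 8, Juniper.
Lantern vs Dumpling House: Lantern is ranked higher on 3 ballots, Dumpling House on 8. Dumpling House wins 8–3.
Lantern vs Kiln: Lantern is ranked higher on 3 ballots, Kiln on 8. Kiln wins 8–3.
Lantern vs Isola: Lantern is ranked higher on 2+1+1+3 = 7 ballots, Isola on 4. Lantern wins 7–4.
Lantern vs Basil: 5 to 6, Basil.
Juniper vs Dumpling House: 5 to 6, Dumpling House.
Juniper vs Kiln: Juniper is ranked higher on 2+4 = 6 ballots, Kiln on 5. Juniper wins 6–5.
Juniper vs Isola: 8 to 3, Juniper.
Juniper vs Basil: Juniper preferred on 2+4+1+1 = 8 ballots; Juniper wins 8–3.
Dumpling House vs Kiln: Dumpling House is ranked higher on 2+3 = 5 ballots, Kiln on 6. Kiln wins 6–5.
Dumpling House vs Isola: 4 to 7, Isola.
Dumpling House vs Basil: Dumpling House is ranked higher on 2+4+1+1+3 = 11 ballots, Basil on 0. Dumpling House wins 11–0.
Kiln vs Isola: 8 to 3, Kiln.
Kiln vs Basil: 11 to 0, Kiln.
Isola vs Basil: Isola preferred on 4+3 = 7 ballots; Isola wins 7–4.
No restaurant is unbeaten: Lantern loses to Juniper; Juniper loses to Dumpling House; Dumpling House loses to Kiln; Kiln loses to Juniper; Isola loses to Lantern; Basil loses to Juniper. In particular Lantern → Isola → Dumpling House → Lantern is a majority cycle — no Condorcet winner exists.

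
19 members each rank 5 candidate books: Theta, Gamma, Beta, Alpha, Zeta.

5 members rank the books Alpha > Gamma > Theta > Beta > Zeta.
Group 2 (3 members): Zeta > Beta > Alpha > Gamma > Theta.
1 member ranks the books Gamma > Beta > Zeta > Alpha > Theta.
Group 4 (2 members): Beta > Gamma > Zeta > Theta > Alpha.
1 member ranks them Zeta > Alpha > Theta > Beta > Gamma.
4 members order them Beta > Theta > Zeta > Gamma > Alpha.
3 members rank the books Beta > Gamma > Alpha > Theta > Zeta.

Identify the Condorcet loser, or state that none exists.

Pairwise majorities:
Theta vs Gamma: 1+4 = 5 for Theta, 14 for Gamma — Gamma by 14–5.
Theta vs Beta: 5+1 = 6 for Theta, 13 for Beta — Beta by 13–6.
Theta vs Alpha: Alpha, 13–6.
Theta–Zeta: Theta 12–7.
Gamma–Beta: Beta 13–6.
Gamma vs Alpha: 10 to 9, Gamma.
Gamma vs Zeta: Gamma is ranked higher on 5+1+2+3 = 11 ballots, Zeta on 8. Gamma wins 11–8.
Beta vs Alpha: Beta preferred on 3+1+2+4+3 = 13 ballots; Beta wins 13–6.
Beta vs Zeta: 15 to 4, Beta.
Alpha vs Zeta: 5+3 = 8 for Alpha, 11 for Zeta — Zeta by 11–8.
Every book wins at least one matchup (Theta beats Zeta; Gamma beats Theta; Beta beats Theta; Alpha beats Theta; Zeta beats Alpha), so there is no Condorcet loser.

none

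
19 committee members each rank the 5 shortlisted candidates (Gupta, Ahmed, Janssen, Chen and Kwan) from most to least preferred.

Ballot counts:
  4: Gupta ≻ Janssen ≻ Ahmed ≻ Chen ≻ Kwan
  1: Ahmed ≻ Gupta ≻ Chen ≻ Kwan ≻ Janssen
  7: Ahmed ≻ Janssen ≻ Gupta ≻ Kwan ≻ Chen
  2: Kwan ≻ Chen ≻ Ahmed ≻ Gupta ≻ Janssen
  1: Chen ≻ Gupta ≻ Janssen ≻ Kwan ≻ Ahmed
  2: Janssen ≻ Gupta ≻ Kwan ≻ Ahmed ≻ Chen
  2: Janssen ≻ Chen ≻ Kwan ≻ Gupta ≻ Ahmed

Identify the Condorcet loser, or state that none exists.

Head-to-head results (19 committee members):
Gupta vs Ahmed: Gupta is ranked higher on 4+1+2+2 = 9 ballots, Ahmed on 10. Ahmed wins 10–9.
Gupta–Janssen: Janssen 11–8.
Gupta vs Chen: 4+1+7+2 = 14 for Gupta, 5 for Chen — Gupta by 14–5.
Gupta vs Kwan: 4+1+7+1+2 = 15 for Gupta, 4 for Kwan — Gupta by 15–4.
Ahmed vs Janssen: Ahmed is ranked higher on 1+7+2 = 10 ballots, Janssen on 9. Ahmed wins 10–9.
Ahmed vs Chen: 4+1+7+2 = 14 for Ahmed, 5 for Chen — Ahmed by 14–5.
Ahmed vs Kwan: Ahmed, 12–7.
Janssen vs Chen: Janssen is ranked higher on 4+7+2+2 = 15 ballots, Chen on 4. Janssen wins 15–4.
Janssen vs Kwan: Janssen, 16–3.
Chen–Kwan: Kwan 11–8.
Chen loses to every other candidate — it is the Condorcet loser.

Chen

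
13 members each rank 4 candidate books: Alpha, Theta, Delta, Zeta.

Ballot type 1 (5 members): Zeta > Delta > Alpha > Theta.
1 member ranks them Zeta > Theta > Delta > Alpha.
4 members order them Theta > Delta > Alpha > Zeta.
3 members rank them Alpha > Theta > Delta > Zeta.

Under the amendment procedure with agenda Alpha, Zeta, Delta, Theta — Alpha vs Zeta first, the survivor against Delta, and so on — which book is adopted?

Round 1: Alpha vs Zeta — 7–6, Alpha advances.
Round 2: Alpha vs Delta — 3–10, Delta advances.
Round 3: Delta vs Theta — 5–8, Theta advances.
The agenda winner is Theta.

Theta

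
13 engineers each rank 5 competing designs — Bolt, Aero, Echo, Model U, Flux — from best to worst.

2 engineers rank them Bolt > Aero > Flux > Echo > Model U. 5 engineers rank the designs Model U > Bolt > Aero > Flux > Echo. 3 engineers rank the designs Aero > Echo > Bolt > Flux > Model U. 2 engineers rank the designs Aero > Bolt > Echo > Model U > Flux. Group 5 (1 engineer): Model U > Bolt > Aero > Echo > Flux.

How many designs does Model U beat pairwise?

Model U against each rival (13 engineers):
Model U vs Bolt: Model U preferred on 5+1 = 6 ballots; Bolt wins 7–6.
Model U vs Aero: Aero wins 7–6.
Model U vs Echo: Model U preferred on 5+1 = 6 ballots; Echo wins 7–6.
Model U vs Flux: Model U wins 8–5.
Model U beats Flux; loses to Bolt, Aero, Echo — 1 pairwise win.

1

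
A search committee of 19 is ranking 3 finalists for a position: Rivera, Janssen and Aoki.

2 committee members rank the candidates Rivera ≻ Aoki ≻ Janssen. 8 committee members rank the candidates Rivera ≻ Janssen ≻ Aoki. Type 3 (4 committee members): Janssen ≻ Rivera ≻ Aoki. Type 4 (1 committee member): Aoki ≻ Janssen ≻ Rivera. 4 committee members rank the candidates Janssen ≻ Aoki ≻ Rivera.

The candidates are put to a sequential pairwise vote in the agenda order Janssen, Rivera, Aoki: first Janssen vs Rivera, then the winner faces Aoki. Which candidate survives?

Rivera

Round 1: Janssen vs Rivera — 9–10, Rivera advances.
Round 2: Rivera vs Aoki — 14–5, Rivera advances.
Rivera survives the agenda.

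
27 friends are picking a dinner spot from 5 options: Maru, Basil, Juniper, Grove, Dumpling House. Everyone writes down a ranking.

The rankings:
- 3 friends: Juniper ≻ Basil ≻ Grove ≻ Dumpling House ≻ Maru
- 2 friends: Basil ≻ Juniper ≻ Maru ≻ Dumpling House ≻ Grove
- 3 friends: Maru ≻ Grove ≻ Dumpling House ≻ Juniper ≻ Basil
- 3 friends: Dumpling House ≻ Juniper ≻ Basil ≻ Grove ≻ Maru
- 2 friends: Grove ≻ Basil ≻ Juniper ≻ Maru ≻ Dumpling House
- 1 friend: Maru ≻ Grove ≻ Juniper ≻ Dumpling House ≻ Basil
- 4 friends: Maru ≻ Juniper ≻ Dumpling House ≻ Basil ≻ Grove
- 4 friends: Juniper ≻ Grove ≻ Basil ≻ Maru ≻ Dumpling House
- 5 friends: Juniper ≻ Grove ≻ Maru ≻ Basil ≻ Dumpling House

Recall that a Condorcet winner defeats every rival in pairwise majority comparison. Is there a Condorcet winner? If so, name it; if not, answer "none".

Juniper

Pairwise majorities:
Maru vs Basil: 13 to 14, Basil.
Maru vs Juniper: Juniper wins 19–8.
Maru vs Grove: 2+3+1+4 = 10 for Maru, 17 for Grove — Grove by 17–10.
Maru vs Dumpling House: Maru preferred on 21 ballots; Maru wins 21–6.
Basil vs Juniper: 2+2 = 4 for Basil, 23 for Juniper — Juniper by 23–4.
Basil vs Grove: Basil preferred on 3+2+3+4 = 12 ballots; Grove wins 15–12.
Basil vs Dumpling House: Basil wins 16–11.
Juniper vs Grove: 3+2+3+4+4+5 = 21 for Juniper, 6 for Grove — Juniper by 21–6.
Juniper vs Dumpling House: 21 for Juniper, 6 for Dumpling House — Juniper by 21–6.
Grove vs Dumpling House: Grove wins 18–9.
Juniper defeats every rival head-to-head and is the Condorcet winner.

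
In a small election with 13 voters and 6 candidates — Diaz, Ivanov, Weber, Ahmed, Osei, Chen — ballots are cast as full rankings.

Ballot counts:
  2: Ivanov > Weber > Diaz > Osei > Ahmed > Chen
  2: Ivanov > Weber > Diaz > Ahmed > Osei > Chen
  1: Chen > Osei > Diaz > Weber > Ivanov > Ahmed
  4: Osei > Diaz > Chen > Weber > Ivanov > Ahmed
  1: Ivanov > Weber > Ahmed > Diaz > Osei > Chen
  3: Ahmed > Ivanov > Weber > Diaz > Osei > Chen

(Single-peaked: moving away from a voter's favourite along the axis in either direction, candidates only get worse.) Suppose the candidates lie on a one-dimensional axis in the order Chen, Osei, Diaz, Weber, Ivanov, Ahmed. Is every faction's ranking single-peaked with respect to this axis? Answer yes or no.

Axis positions: Chen=1, Osei=2, Diaz=3, Weber=4, Ivanov=5, Ahmed=6.
Faction 1 (peak Ivanov at position 5): ranking walks positions 5-4-3-2-6-1, expanding outward from the peak — single-peaked.
Faction 2 (peak Ivanov at position 5): ranking walks positions 5-4-3-6-2-1, expanding outward from the peak — single-peaked.
Faction 3 (peak Chen at position 1): ranking walks positions 1-2-3-4-5-6, expanding outward from the peak — single-peaked.
Faction 4 (peak Osei at position 2): ranking walks positions 2-3-1-4-5-6, expanding outward from the peak — single-peaked.
Faction 5 (peak Ivanov at position 5): ranking walks positions 5-4-6-3-2-1, expanding outward from the peak — single-peaked.
Faction 6 (peak Ahmed at position 6): ranking walks positions 6-5-4-3-2-1, expanding outward from the peak — single-peaked.
Every ranking is single-peaked on this axis.

yes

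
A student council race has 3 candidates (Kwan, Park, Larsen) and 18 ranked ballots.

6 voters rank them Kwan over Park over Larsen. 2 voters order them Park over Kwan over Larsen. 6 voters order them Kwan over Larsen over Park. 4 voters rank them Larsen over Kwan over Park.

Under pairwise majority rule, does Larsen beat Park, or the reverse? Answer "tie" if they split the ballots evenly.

Larsen

Ballots ranking Larsen above Park: 6 + 4 = 10.
Ballots ranking Park above Larsen: 18 − 10 = 8.
Larsen wins the head-to-head 10–8.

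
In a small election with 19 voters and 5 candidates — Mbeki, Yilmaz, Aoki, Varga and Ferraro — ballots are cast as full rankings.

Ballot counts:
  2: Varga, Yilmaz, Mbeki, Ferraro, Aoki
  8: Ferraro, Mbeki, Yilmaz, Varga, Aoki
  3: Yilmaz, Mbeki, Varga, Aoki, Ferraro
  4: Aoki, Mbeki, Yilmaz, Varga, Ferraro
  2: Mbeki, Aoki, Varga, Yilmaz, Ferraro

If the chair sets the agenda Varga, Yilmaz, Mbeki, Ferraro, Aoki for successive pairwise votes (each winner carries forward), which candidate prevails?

Round 1: Varga vs Yilmaz — 4–15, Yilmaz advances.
Round 2: Yilmaz vs Mbeki — 5–14, Mbeki advances.
Round 3: Mbeki vs Ferraro — 11–8, Mbeki advances.
Round 4: Mbeki vs Aoki — 15–4, Mbeki advances.
Mbeki survives the agenda.

Mbeki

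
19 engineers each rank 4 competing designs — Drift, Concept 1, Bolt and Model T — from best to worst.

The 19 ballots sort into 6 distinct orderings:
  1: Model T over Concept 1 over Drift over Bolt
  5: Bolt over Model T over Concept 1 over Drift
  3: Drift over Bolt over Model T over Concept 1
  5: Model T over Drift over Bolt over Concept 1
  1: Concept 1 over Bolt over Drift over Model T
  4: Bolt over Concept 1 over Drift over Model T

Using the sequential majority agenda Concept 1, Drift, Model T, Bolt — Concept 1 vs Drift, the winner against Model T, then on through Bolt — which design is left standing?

Bolt

Round 1: Concept 1 vs Drift — 11–8, Concept 1 advances.
Round 2: Concept 1 vs Model T — 5–14, Model T advances.
Round 3: Model T vs Bolt — 6–13, Bolt advances.
Bolt survives the agenda.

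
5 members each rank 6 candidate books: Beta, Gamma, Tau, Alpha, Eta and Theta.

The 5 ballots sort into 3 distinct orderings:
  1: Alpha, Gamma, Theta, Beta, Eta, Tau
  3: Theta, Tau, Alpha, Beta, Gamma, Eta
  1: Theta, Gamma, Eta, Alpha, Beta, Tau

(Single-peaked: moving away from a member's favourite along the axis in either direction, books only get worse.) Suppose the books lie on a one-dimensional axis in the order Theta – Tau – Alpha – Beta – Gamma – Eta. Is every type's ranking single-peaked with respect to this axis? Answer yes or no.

no

Axis positions: Theta=1, Tau=2, Alpha=3, Beta=4, Gamma=5, Eta=6.
Type 1: ranking walks positions 3-5-1-4-6-2; Gamma is ranked above Beta even though Beta lies between Gamma and the peak Alpha on the axis — preferences dip and rise again. Not single-peaked.
Type 2 (peak Theta at position 1): ranking walks positions 1-2-3-4-5-6, expanding outward from the peak — single-peaked.
Type 3: ranking walks positions 1-5-6-3-4-2; Gamma is ranked above Tau even though Tau lies between Gamma and the peak Theta on the axis — preferences dip and rise again. Not single-peaked.
Type 1 violates single-peakedness, so the profile is not single-peaked on this axis.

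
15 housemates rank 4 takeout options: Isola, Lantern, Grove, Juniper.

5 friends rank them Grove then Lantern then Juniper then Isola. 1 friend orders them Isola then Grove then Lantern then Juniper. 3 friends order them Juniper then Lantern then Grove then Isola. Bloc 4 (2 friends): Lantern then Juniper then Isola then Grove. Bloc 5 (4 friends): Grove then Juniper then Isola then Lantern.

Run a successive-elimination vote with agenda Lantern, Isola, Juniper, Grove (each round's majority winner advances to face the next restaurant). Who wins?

Grove

Round 1: Lantern vs Isola — 10–5, Lantern advances.
Round 2: Lantern vs Juniper — 8–7, Lantern advances.
Round 3: Lantern vs Grove — 5–10, Grove advances.
The agenda winner is Grove.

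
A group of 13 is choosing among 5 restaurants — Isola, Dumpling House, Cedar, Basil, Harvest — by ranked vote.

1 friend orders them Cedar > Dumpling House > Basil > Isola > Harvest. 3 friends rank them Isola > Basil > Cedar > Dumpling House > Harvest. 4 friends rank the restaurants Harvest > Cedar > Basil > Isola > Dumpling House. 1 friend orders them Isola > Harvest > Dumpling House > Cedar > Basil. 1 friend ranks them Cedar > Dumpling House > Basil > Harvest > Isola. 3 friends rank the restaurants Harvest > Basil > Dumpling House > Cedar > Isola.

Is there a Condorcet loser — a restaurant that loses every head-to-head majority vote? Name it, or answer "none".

Dumpling House

Head-to-head results (13 friends):
Isola vs Dumpling House: Isola wins 8–5.
Isola vs Cedar: 4 to 9, Cedar.
Isola vs Basil: Basil wins 9–4.
Isola vs Harvest: Harvest, 8–5.
Dumpling House vs Cedar: 4 to 9, Cedar.
Dumpling House–Basil: Basil 10–3.
Dumpling House vs Harvest: Dumpling House preferred on 1+3+1 = 5 ballots; Harvest wins 8–5.
Cedar vs Basil: Cedar, 7–6.
Cedar vs Harvest: Cedar is ranked higher on 1+3+1 = 5 ballots, Harvest on 8. Harvest wins 8–5.
Basil vs Harvest: 1+3+1 = 5 for Basil, 8 for Harvest — Harvest by 8–5.
Dumpling House loses to every other restaurant — it is the Condorcet loser.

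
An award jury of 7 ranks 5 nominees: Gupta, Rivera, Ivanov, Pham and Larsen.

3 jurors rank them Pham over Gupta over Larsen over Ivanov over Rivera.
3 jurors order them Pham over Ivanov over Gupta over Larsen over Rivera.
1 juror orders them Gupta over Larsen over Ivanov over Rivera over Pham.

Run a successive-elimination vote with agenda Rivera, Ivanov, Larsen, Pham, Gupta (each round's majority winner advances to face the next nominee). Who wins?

Round 1: Rivera vs Ivanov — 0–7, Ivanov advances.
Round 2: Ivanov vs Larsen — 3–4, Larsen advances.
Round 3: Larsen vs Pham — 1–6, Pham advances.
Round 4: Pham vs Gupta — 6–1, Pham advances.
Pham survives the agenda.

Pham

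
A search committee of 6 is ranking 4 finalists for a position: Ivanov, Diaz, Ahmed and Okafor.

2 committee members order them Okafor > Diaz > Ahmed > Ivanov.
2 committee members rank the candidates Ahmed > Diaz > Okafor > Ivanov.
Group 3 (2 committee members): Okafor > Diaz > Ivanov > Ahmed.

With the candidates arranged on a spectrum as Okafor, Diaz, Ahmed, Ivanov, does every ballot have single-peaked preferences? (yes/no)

Axis positions: Okafor=1, Diaz=2, Ahmed=3, Ivanov=4.
Group 1 (peak Okafor at position 1): ranking walks positions 1-2-3-4, expanding outward from the peak — single-peaked.
Group 2 (peak Ahmed at position 3): ranking walks positions 3-2-1-4, expanding outward from the peak — single-peaked.
Group 3: ranking walks positions 1-2-4-3; Ivanov is ranked above Ahmed even though Ahmed lies between Ivanov and the peak Okafor on the axis — preferences dip and rise again. Not single-peaked.
Group 3 violates single-peakedness, so the profile is not single-peaked on this axis.

no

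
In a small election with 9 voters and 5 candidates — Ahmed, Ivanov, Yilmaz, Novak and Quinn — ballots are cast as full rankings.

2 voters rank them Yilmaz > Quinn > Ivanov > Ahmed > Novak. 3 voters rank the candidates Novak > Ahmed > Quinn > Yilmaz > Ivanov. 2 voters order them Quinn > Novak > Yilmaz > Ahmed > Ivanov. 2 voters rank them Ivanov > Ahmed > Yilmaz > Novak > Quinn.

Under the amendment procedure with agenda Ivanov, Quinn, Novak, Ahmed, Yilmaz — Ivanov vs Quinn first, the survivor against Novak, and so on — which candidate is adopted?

Round 1: Ivanov vs Quinn — 2–7, Quinn advances.
Round 2: Quinn vs Novak — 4–5, Novak advances.
Round 3: Novak vs Ahmed — 5–4, Novak advances.
Round 4: Novak vs Yilmaz — 5–4, Novak advances.
Novak survives the agenda.

Novak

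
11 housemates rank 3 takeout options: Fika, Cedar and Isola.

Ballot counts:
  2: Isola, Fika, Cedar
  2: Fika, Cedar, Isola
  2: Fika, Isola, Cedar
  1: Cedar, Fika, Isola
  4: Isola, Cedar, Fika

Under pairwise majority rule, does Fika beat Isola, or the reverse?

Ballots ranking Fika above Isola: 2 + 2 + 1 = 5.
Ballots ranking Isola above Fika: 11 − 5 = 6.
Isola wins the head-to-head 6–5.

Isola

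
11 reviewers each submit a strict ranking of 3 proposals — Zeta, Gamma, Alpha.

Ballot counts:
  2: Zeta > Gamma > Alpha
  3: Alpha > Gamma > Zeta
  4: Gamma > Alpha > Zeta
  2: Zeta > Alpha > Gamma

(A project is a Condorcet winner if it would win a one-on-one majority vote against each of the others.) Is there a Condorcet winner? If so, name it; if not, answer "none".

Check each pair by majority over 11 ballots:
Zeta vs Gamma: Zeta is ranked higher on 2+2 = 4 ballots, Gamma on 7. Gamma wins 7–4.
Zeta vs Alpha: 4 to 7, Alpha.
Gamma vs Alpha: Gamma preferred on 2+4 = 6 ballots; Gamma wins 6–5.
Gamma beats each of Zeta, Alpha — Gamma is the Condorcet winner.

Gamma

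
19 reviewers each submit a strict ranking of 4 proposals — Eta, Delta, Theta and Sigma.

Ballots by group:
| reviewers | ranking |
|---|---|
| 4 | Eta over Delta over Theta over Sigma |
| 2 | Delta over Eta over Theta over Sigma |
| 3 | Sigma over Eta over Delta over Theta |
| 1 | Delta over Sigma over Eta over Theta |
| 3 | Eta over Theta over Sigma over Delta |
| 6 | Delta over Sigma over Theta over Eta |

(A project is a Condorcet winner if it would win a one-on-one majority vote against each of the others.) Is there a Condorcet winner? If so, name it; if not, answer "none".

Check each pair by majority over 19 ballots:
Eta vs Delta: Eta wins 10–9.
Eta–Theta: Eta 13–6.
Eta vs Sigma: Sigma wins 10–9.
Delta–Theta: Delta 16–3.
Delta vs Sigma: Delta, 13–6.
Theta vs Sigma: Sigma wins 10–9.
No project is unbeaten: Eta loses to Sigma; Delta loses to Eta; Theta loses to Eta; Sigma loses to Delta. In particular Eta → Delta → Sigma → Eta is a majority cycle — no Condorcet winner exists.

none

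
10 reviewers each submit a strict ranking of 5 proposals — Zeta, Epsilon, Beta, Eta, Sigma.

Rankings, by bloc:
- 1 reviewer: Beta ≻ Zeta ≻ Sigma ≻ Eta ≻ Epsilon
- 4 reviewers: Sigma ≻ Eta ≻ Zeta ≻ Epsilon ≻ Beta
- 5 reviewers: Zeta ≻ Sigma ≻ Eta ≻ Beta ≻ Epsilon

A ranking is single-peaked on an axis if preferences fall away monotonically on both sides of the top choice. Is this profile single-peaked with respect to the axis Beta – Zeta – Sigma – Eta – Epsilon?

Axis positions: Beta=1, Zeta=2, Sigma=3, Eta=4, Epsilon=5.
Bloc 1 (peak Beta at position 1): ranking walks positions 1-2-3-4-5, expanding outward from the peak — single-peaked.
Bloc 2 (peak Sigma at position 3): ranking walks positions 3-4-2-5-1, expanding outward from the peak — single-peaked.
Bloc 3 (peak Zeta at position 2): ranking walks positions 2-3-4-1-5, expanding outward from the peak — single-peaked.
Every ranking is single-peaked on this axis.

yes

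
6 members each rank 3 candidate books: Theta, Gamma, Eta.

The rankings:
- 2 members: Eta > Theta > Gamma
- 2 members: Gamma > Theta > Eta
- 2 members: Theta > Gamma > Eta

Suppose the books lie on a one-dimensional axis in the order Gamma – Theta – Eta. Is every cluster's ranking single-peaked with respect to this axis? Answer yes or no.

yes

Axis positions: Gamma=1, Theta=2, Eta=3.
Cluster 1 (peak Eta at position 3): ranking walks positions 3-2-1, expanding outward from the peak — single-peaked.
Cluster 2 (peak Gamma at position 1): ranking walks positions 1-2-3, expanding outward from the peak — single-peaked.
Cluster 3 (peak Theta at position 2): ranking walks positions 2-1-3, expanding outward from the peak — single-peaked.
Every ranking is single-peaked on this axis.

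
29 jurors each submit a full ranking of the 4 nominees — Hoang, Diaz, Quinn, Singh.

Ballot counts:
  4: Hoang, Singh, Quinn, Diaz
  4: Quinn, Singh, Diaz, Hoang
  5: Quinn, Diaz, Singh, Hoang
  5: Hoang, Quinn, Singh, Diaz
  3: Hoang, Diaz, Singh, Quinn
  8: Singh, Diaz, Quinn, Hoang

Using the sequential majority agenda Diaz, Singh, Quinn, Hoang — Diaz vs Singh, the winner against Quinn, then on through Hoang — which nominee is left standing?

Singh

Round 1: Diaz vs Singh — 8–21, Singh advances.
Round 2: Singh vs Quinn — 15–14, Singh advances.
Round 3: Singh vs Hoang — 17–12, Singh advances.
Singh survives the agenda.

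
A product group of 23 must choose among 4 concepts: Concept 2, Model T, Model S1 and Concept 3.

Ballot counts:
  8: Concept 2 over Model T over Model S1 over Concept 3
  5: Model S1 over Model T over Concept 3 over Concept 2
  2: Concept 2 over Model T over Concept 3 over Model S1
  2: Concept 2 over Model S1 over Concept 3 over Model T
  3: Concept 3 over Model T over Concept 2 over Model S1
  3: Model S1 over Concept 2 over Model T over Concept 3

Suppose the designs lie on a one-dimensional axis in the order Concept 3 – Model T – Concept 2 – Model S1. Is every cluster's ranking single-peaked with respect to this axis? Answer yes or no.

Axis positions: Concept 3=1, Model T=2, Concept 2=3, Model S1=4.
Cluster 1 (peak Concept 2 at position 3): ranking walks positions 3-2-4-1, expanding outward from the peak — single-peaked.
Cluster 2: ranking walks positions 4-2-1-3; Model T is ranked above Concept 2 even though Concept 2 lies between Model T and the peak Model S1 on the axis — preferences dip and rise again. Not single-peaked.
Cluster 3 (peak Concept 2 at position 3): ranking walks positions 3-2-1-4, expanding outward from the peak — single-peaked.
Cluster 4: ranking walks positions 3-4-1-2; Concept 3 is ranked above Model T even though Model T lies between Concept 3 and the peak Concept 2 on the axis — preferences dip and rise again. Not single-peaked.
Cluster 5 (peak Concept 3 at position 1): ranking walks positions 1-2-3-4, expanding outward from the peak — single-peaked.
Cluster 6 (peak Model S1 at position 4): ranking walks positions 4-3-2-1, expanding outward from the peak — single-peaked.
Cluster 2 violates single-peakedness, so the profile is not single-peaked on this axis.

no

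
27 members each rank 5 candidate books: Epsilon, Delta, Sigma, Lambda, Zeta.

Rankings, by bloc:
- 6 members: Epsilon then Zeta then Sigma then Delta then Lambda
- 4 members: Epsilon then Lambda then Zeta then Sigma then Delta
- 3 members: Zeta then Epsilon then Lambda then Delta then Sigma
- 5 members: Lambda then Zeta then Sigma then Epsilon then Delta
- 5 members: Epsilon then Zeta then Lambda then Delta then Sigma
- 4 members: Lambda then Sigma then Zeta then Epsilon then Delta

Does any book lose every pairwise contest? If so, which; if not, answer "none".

Head-to-head results (27 members):
Epsilon vs Delta: 6+4+3+5+5+4 = 27 for Epsilon, 0 for Delta — Epsilon by 27–0.
Epsilon vs Sigma: Epsilon preferred on 6+4+3+5 = 18 ballots; Epsilon wins 18–9.
Epsilon vs Lambda: 18 to 9, Epsilon.
Epsilon vs Zeta: 15 to 12, Epsilon.
Delta vs Sigma: 3+5 = 8 for Delta, 19 for Sigma — Sigma by 19–8.
Delta vs Lambda: Lambda wins 21–6.
Delta–Zeta: Zeta 27–0.
Sigma vs Lambda: Lambda, 21–6.
Sigma vs Zeta: Zeta wins 23–4.
Lambda vs Zeta: Zeta, 14–13.
Only Delta has no wins; Delta is the Condorcet loser.

Delta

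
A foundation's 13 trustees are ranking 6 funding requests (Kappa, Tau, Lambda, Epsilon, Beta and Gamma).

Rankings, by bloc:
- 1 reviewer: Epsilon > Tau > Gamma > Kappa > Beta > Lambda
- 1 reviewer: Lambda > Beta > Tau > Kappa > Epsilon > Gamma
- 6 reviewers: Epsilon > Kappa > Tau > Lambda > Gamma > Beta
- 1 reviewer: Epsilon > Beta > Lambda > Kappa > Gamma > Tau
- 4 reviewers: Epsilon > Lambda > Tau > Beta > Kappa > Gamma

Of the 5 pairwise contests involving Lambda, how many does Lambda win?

2

Lambda against each rival (13 reviewers):
Lambda vs Kappa: Kappa, 7–6.
Lambda–Tau: Tau 7–6.
Lambda vs Epsilon: Lambda preferred on 1 ballot; Epsilon wins 12–1.
Lambda vs Beta: Lambda, 11–2.
Lambda vs Gamma: Lambda wins 12–1.
Lambda beats Beta, Gamma; loses to Kappa, Tau, Epsilon — 2 pairwise wins.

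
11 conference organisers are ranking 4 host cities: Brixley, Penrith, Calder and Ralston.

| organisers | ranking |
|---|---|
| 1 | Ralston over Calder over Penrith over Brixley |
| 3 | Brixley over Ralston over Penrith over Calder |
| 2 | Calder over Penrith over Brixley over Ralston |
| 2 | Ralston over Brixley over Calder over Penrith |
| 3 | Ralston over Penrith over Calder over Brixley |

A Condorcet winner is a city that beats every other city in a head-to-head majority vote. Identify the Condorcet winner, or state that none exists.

Ralston

Head-to-head results (11 organisers):
Brixley vs Penrith: Penrith wins 6–5.
Brixley vs Calder: Calder wins 6–5.
Brixley vs Ralston: Ralston, 6–5.
Penrith–Calder: Penrith 6–5.
Penrith–Ralston: Ralston 9–2.
Calder–Ralston: Ralston 9–2.
Ralston defeats every rival head-to-head and is the Condorcet winner.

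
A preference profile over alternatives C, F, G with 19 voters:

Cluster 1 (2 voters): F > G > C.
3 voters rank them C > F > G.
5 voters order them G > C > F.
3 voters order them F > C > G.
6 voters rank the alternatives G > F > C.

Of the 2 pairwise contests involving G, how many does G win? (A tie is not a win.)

2

G against each rival (19 voters):
G vs C: G, 13–6.
G vs F: G preferred on 5+6 = 11 ballots; G wins 11–8.
G beats C, F — 2 pairwise wins.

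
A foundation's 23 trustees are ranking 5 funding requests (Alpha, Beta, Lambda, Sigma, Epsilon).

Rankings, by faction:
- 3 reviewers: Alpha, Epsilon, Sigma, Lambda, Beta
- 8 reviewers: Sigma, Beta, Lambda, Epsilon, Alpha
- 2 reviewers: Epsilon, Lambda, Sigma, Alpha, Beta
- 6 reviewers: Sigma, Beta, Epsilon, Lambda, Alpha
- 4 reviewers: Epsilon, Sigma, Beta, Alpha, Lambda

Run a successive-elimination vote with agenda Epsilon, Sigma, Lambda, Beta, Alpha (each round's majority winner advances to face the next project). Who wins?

Round 1: Epsilon vs Sigma — 9–14, Sigma advances.
Round 2: Sigma vs Lambda — 21–2, Sigma advances.
Round 3: Sigma vs Beta — 23–0, Sigma advances.
Round 4: Sigma vs Alpha — 20–3, Sigma advances.
Sigma survives the agenda.

Sigma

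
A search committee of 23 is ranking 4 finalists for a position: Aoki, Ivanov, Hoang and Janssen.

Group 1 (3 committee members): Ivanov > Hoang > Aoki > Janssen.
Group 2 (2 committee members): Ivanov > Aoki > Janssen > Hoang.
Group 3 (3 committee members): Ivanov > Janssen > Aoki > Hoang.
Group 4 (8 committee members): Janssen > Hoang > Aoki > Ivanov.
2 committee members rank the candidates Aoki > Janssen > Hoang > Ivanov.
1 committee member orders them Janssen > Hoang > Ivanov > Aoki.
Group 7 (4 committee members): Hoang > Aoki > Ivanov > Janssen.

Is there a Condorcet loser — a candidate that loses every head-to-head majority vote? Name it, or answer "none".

Head-to-head results (23 committee members):
Aoki vs Ivanov: 8+2+4 = 14 for Aoki, 9 for Ivanov — Aoki by 14–9.
Aoki vs Hoang: Aoki preferred on 2+3+2 = 7 ballots; Hoang wins 16–7.
Aoki vs Janssen: 3+2+2+4 = 11 for Aoki, 12 for Janssen — Janssen by 12–11.
Ivanov vs Hoang: Ivanov preferred on 3+2+3 = 8 ballots; Hoang wins 15–8.
Ivanov–Janssen: Ivanov 12–11.
Hoang vs Janssen: Hoang is ranked higher on 3+4 = 7 ballots, Janssen on 16. Janssen wins 16–7.
Each candidate has at least one pairwise win (Aoki beats Ivanov; Ivanov beats Janssen; Hoang beats Aoki; Janssen beats Aoki) — no Condorcet loser.

none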